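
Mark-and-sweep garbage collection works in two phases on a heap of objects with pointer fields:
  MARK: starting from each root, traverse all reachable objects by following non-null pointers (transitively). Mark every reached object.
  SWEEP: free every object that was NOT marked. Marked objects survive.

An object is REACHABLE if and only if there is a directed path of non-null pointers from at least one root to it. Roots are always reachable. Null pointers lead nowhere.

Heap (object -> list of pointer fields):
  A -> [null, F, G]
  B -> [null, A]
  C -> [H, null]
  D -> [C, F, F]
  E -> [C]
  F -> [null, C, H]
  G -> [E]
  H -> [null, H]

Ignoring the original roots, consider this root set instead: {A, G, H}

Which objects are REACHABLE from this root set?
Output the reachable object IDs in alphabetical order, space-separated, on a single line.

Roots: A G H
Mark A: refs=null F G, marked=A
Mark G: refs=E, marked=A G
Mark H: refs=null H, marked=A G H
Mark F: refs=null C H, marked=A F G H
Mark E: refs=C, marked=A E F G H
Mark C: refs=H null, marked=A C E F G H
Unmarked (collected): B D

Answer: A C E F G H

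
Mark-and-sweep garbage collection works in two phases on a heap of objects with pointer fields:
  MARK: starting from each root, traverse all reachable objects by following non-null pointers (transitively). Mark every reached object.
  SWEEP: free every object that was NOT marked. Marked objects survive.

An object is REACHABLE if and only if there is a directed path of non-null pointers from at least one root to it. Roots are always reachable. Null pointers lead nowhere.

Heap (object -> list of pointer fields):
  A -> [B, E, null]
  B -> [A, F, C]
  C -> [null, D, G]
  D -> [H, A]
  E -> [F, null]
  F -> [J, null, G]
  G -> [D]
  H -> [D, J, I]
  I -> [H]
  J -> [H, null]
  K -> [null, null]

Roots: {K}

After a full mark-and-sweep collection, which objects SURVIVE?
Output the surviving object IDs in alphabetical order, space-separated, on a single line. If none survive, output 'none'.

Answer: K

Derivation:
Roots: K
Mark K: refs=null null, marked=K
Unmarked (collected): A B C D E F G H I J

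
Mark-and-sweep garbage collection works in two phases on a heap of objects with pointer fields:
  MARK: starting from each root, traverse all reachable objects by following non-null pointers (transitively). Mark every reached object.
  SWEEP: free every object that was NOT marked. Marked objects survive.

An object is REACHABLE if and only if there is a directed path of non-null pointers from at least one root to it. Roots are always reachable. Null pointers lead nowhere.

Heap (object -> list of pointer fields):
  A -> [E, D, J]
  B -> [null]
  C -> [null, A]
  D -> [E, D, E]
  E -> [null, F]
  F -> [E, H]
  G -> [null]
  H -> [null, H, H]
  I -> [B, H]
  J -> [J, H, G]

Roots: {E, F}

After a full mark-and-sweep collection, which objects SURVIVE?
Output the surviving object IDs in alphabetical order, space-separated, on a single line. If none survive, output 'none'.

Roots: E F
Mark E: refs=null F, marked=E
Mark F: refs=E H, marked=E F
Mark H: refs=null H H, marked=E F H
Unmarked (collected): A B C D G I J

Answer: E F H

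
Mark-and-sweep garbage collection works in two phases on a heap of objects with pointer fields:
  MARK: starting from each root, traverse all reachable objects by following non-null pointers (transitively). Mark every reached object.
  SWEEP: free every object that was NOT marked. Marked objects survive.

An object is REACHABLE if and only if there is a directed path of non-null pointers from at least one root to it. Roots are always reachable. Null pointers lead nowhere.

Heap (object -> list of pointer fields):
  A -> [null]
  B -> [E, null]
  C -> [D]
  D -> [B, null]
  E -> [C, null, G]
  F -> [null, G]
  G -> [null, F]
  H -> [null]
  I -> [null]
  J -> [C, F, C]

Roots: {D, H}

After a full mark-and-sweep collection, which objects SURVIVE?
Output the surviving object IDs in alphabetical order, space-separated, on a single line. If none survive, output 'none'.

Answer: B C D E F G H

Derivation:
Roots: D H
Mark D: refs=B null, marked=D
Mark H: refs=null, marked=D H
Mark B: refs=E null, marked=B D H
Mark E: refs=C null G, marked=B D E H
Mark C: refs=D, marked=B C D E H
Mark G: refs=null F, marked=B C D E G H
Mark F: refs=null G, marked=B C D E F G H
Unmarked (collected): A I J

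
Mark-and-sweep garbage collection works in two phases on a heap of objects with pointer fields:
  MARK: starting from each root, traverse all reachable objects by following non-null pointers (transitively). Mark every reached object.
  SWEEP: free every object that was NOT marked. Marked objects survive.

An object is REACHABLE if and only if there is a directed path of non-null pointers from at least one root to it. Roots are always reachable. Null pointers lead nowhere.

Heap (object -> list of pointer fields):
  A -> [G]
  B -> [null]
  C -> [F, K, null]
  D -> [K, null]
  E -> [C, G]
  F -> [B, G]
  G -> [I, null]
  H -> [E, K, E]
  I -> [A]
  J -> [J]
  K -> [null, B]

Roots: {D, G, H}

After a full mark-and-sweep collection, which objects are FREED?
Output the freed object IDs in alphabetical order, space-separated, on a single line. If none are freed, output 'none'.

Roots: D G H
Mark D: refs=K null, marked=D
Mark G: refs=I null, marked=D G
Mark H: refs=E K E, marked=D G H
Mark K: refs=null B, marked=D G H K
Mark I: refs=A, marked=D G H I K
Mark E: refs=C G, marked=D E G H I K
Mark B: refs=null, marked=B D E G H I K
Mark A: refs=G, marked=A B D E G H I K
Mark C: refs=F K null, marked=A B C D E G H I K
Mark F: refs=B G, marked=A B C D E F G H I K
Unmarked (collected): J

Answer: J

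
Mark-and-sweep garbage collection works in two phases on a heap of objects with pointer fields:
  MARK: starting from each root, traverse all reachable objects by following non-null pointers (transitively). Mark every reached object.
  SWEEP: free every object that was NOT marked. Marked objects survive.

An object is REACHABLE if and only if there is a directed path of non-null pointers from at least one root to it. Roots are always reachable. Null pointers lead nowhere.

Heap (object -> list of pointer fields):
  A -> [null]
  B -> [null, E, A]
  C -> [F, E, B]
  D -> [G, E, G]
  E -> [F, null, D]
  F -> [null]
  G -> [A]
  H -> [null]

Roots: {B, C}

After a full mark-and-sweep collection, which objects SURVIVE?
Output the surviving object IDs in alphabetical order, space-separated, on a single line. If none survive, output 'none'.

Roots: B C
Mark B: refs=null E A, marked=B
Mark C: refs=F E B, marked=B C
Mark E: refs=F null D, marked=B C E
Mark A: refs=null, marked=A B C E
Mark F: refs=null, marked=A B C E F
Mark D: refs=G E G, marked=A B C D E F
Mark G: refs=A, marked=A B C D E F G
Unmarked (collected): H

Answer: A B C D E F G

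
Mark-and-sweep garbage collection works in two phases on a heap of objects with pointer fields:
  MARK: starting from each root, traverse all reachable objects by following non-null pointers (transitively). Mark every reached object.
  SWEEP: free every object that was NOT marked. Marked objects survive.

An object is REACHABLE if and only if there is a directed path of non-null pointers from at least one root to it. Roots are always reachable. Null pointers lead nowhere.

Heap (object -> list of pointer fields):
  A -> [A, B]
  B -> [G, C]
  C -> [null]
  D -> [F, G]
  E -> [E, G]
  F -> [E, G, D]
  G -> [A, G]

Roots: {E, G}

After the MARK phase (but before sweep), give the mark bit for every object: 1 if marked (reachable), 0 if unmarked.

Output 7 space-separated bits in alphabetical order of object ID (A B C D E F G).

Roots: E G
Mark E: refs=E G, marked=E
Mark G: refs=A G, marked=E G
Mark A: refs=A B, marked=A E G
Mark B: refs=G C, marked=A B E G
Mark C: refs=null, marked=A B C E G
Unmarked (collected): D F

Answer: 1 1 1 0 1 0 1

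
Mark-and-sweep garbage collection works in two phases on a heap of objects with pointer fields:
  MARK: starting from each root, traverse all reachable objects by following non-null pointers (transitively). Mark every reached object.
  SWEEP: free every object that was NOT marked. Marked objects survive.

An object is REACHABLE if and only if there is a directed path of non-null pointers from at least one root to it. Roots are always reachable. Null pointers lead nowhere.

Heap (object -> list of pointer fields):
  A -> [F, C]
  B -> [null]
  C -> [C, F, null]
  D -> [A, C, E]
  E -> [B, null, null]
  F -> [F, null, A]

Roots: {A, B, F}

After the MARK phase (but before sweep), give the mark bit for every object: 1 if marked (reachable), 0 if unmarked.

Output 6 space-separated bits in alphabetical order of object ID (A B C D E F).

Answer: 1 1 1 0 0 1

Derivation:
Roots: A B F
Mark A: refs=F C, marked=A
Mark B: refs=null, marked=A B
Mark F: refs=F null A, marked=A B F
Mark C: refs=C F null, marked=A B C F
Unmarked (collected): D E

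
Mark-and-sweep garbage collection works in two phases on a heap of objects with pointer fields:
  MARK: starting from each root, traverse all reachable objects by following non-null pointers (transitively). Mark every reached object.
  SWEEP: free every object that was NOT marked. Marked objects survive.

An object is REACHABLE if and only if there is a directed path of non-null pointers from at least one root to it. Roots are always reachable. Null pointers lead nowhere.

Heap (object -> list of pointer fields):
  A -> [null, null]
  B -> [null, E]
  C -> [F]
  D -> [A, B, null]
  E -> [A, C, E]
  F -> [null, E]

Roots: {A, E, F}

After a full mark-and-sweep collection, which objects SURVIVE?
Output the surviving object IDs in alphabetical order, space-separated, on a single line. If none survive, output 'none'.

Roots: A E F
Mark A: refs=null null, marked=A
Mark E: refs=A C E, marked=A E
Mark F: refs=null E, marked=A E F
Mark C: refs=F, marked=A C E F
Unmarked (collected): B D

Answer: A C E F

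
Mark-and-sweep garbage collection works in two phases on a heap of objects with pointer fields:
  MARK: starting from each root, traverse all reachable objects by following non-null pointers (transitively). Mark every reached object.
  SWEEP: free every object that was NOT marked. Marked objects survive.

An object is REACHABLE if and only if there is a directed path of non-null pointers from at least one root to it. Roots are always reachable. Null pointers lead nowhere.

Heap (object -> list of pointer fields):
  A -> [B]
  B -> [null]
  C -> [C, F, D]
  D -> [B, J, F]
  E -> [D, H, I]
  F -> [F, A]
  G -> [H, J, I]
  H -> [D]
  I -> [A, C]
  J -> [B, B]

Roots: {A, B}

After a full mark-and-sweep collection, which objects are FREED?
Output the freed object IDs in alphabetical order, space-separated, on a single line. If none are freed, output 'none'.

Answer: C D E F G H I J

Derivation:
Roots: A B
Mark A: refs=B, marked=A
Mark B: refs=null, marked=A B
Unmarked (collected): C D E F G H I J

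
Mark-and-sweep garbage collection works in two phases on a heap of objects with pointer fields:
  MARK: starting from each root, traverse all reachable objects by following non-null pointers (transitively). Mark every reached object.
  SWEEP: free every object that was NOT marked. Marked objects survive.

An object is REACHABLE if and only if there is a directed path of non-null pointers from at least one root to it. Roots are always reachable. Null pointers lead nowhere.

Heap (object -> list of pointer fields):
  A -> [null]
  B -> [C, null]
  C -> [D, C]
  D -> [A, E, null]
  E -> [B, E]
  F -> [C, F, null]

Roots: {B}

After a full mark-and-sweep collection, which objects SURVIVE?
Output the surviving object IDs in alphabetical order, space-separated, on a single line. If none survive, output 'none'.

Roots: B
Mark B: refs=C null, marked=B
Mark C: refs=D C, marked=B C
Mark D: refs=A E null, marked=B C D
Mark A: refs=null, marked=A B C D
Mark E: refs=B E, marked=A B C D E
Unmarked (collected): F

Answer: A B C D E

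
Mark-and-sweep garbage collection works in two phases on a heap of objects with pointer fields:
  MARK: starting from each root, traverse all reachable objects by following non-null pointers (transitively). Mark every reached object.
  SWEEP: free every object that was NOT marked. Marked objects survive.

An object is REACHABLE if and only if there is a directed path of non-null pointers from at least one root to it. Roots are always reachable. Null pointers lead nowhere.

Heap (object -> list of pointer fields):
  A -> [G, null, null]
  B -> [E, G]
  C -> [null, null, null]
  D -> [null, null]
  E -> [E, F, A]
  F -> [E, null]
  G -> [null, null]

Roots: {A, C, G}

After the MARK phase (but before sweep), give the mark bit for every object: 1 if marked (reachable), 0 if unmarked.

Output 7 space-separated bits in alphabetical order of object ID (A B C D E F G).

Roots: A C G
Mark A: refs=G null null, marked=A
Mark C: refs=null null null, marked=A C
Mark G: refs=null null, marked=A C G
Unmarked (collected): B D E F

Answer: 1 0 1 0 0 0 1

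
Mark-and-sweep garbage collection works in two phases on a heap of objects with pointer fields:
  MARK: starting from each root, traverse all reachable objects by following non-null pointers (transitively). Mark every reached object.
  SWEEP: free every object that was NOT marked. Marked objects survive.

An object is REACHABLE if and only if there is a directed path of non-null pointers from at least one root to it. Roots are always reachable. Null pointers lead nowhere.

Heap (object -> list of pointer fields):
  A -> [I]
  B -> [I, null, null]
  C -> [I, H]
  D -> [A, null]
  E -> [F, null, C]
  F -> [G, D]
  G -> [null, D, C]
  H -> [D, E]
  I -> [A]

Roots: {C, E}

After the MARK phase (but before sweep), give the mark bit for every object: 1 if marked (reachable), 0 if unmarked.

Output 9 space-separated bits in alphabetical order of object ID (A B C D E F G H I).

Answer: 1 0 1 1 1 1 1 1 1

Derivation:
Roots: C E
Mark C: refs=I H, marked=C
Mark E: refs=F null C, marked=C E
Mark I: refs=A, marked=C E I
Mark H: refs=D E, marked=C E H I
Mark F: refs=G D, marked=C E F H I
Mark A: refs=I, marked=A C E F H I
Mark D: refs=A null, marked=A C D E F H I
Mark G: refs=null D C, marked=A C D E F G H I
Unmarked (collected): B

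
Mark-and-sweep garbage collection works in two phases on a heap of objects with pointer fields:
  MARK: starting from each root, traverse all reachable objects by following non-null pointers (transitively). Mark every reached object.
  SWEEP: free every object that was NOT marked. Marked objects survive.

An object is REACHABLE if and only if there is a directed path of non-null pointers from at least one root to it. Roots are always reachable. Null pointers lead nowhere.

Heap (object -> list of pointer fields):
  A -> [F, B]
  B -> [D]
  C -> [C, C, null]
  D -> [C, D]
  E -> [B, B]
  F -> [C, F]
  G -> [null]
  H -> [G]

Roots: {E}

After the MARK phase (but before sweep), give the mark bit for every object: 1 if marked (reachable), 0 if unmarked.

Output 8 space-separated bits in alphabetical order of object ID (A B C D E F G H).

Roots: E
Mark E: refs=B B, marked=E
Mark B: refs=D, marked=B E
Mark D: refs=C D, marked=B D E
Mark C: refs=C C null, marked=B C D E
Unmarked (collected): A F G H

Answer: 0 1 1 1 1 0 0 0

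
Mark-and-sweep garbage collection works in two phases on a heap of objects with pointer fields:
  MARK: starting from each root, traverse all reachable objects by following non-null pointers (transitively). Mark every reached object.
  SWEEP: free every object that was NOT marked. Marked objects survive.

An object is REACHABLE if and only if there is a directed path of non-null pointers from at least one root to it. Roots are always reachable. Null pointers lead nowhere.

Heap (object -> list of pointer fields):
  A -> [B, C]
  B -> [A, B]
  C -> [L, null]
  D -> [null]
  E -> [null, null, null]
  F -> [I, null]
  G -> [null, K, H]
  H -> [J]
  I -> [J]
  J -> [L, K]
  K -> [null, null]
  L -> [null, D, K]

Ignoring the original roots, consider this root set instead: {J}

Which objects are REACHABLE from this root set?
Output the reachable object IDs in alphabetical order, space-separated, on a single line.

Answer: D J K L

Derivation:
Roots: J
Mark J: refs=L K, marked=J
Mark L: refs=null D K, marked=J L
Mark K: refs=null null, marked=J K L
Mark D: refs=null, marked=D J K L
Unmarked (collected): A B C E F G H I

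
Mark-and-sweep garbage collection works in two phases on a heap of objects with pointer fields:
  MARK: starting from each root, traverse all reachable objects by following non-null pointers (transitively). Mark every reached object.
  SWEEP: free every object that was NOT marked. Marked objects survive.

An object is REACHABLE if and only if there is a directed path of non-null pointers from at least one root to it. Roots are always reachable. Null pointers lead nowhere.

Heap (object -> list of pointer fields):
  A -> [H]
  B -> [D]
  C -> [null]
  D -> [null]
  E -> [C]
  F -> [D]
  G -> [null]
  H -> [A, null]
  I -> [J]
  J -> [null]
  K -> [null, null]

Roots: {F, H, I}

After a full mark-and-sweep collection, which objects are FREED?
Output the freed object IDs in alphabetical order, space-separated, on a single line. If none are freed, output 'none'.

Roots: F H I
Mark F: refs=D, marked=F
Mark H: refs=A null, marked=F H
Mark I: refs=J, marked=F H I
Mark D: refs=null, marked=D F H I
Mark A: refs=H, marked=A D F H I
Mark J: refs=null, marked=A D F H I J
Unmarked (collected): B C E G K

Answer: B C E G K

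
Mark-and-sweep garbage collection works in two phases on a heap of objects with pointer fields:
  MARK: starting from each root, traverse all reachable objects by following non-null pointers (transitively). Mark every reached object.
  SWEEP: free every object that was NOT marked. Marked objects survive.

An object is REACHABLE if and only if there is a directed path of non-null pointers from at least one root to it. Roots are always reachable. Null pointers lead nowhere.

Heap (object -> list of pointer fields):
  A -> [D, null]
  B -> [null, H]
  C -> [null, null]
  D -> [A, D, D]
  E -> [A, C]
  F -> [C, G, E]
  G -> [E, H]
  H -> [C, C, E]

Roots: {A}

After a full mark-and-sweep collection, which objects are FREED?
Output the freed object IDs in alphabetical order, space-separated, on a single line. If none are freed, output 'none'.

Roots: A
Mark A: refs=D null, marked=A
Mark D: refs=A D D, marked=A D
Unmarked (collected): B C E F G H

Answer: B C E F G H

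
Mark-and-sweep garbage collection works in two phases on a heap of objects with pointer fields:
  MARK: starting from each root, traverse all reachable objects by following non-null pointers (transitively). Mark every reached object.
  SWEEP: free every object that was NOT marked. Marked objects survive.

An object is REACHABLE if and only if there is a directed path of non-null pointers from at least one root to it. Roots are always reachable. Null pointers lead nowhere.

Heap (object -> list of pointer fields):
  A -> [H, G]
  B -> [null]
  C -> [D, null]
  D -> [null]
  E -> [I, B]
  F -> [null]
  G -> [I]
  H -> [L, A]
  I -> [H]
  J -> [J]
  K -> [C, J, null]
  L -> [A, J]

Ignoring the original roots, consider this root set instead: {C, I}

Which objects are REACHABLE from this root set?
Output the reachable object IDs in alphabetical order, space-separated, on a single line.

Answer: A C D G H I J L

Derivation:
Roots: C I
Mark C: refs=D null, marked=C
Mark I: refs=H, marked=C I
Mark D: refs=null, marked=C D I
Mark H: refs=L A, marked=C D H I
Mark L: refs=A J, marked=C D H I L
Mark A: refs=H G, marked=A C D H I L
Mark J: refs=J, marked=A C D H I J L
Mark G: refs=I, marked=A C D G H I J L
Unmarked (collected): B E F K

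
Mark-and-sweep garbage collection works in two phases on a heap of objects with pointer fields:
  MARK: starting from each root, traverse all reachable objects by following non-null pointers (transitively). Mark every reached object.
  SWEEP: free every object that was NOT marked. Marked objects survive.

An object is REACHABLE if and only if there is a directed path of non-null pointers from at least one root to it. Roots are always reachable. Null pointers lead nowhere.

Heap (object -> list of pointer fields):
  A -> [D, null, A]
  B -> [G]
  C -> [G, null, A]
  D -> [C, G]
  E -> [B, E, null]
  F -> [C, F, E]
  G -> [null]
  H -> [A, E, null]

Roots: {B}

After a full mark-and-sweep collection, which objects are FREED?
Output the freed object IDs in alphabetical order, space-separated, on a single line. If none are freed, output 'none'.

Roots: B
Mark B: refs=G, marked=B
Mark G: refs=null, marked=B G
Unmarked (collected): A C D E F H

Answer: A C D E F H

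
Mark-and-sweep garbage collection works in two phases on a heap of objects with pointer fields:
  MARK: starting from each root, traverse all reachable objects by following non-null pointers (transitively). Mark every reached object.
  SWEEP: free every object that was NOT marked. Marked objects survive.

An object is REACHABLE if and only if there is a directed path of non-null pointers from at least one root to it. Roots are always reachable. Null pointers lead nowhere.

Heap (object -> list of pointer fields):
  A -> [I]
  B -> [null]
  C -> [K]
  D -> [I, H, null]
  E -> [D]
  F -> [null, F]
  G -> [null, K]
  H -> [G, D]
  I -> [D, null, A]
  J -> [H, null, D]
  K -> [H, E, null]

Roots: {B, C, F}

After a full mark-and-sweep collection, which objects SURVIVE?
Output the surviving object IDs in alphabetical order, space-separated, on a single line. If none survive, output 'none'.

Roots: B C F
Mark B: refs=null, marked=B
Mark C: refs=K, marked=B C
Mark F: refs=null F, marked=B C F
Mark K: refs=H E null, marked=B C F K
Mark H: refs=G D, marked=B C F H K
Mark E: refs=D, marked=B C E F H K
Mark G: refs=null K, marked=B C E F G H K
Mark D: refs=I H null, marked=B C D E F G H K
Mark I: refs=D null A, marked=B C D E F G H I K
Mark A: refs=I, marked=A B C D E F G H I K
Unmarked (collected): J

Answer: A B C D E F G H I K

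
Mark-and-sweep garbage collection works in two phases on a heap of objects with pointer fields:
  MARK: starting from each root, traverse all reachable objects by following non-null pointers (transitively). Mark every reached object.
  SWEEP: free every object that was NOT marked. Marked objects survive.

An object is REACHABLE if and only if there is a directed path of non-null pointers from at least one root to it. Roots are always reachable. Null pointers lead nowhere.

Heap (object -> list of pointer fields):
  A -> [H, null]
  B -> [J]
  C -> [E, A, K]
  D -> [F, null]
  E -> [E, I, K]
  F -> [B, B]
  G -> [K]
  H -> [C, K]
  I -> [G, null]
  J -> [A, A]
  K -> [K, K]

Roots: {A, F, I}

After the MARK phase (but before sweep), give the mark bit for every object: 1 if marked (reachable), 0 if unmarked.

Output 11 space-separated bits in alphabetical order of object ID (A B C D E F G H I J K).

Roots: A F I
Mark A: refs=H null, marked=A
Mark F: refs=B B, marked=A F
Mark I: refs=G null, marked=A F I
Mark H: refs=C K, marked=A F H I
Mark B: refs=J, marked=A B F H I
Mark G: refs=K, marked=A B F G H I
Mark C: refs=E A K, marked=A B C F G H I
Mark K: refs=K K, marked=A B C F G H I K
Mark J: refs=A A, marked=A B C F G H I J K
Mark E: refs=E I K, marked=A B C E F G H I J K
Unmarked (collected): D

Answer: 1 1 1 0 1 1 1 1 1 1 1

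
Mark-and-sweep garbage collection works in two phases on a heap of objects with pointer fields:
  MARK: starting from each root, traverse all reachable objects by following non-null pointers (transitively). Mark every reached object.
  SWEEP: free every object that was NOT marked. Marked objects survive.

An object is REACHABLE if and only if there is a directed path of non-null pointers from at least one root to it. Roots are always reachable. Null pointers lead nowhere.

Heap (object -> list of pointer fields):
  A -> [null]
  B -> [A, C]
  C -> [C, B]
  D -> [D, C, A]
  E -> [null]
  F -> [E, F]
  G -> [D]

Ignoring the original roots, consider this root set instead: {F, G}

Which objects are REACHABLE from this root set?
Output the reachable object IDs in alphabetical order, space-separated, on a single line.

Answer: A B C D E F G

Derivation:
Roots: F G
Mark F: refs=E F, marked=F
Mark G: refs=D, marked=F G
Mark E: refs=null, marked=E F G
Mark D: refs=D C A, marked=D E F G
Mark C: refs=C B, marked=C D E F G
Mark A: refs=null, marked=A C D E F G
Mark B: refs=A C, marked=A B C D E F G
Unmarked (collected): (none)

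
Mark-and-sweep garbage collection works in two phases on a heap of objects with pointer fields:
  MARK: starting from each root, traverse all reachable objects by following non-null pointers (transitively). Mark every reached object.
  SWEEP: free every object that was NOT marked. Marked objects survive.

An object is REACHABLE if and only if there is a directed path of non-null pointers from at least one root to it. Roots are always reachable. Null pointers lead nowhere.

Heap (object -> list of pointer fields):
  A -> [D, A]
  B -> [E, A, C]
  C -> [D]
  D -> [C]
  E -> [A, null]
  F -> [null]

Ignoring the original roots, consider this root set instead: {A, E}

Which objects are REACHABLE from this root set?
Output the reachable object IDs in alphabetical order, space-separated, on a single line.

Roots: A E
Mark A: refs=D A, marked=A
Mark E: refs=A null, marked=A E
Mark D: refs=C, marked=A D E
Mark C: refs=D, marked=A C D E
Unmarked (collected): B F

Answer: A C D E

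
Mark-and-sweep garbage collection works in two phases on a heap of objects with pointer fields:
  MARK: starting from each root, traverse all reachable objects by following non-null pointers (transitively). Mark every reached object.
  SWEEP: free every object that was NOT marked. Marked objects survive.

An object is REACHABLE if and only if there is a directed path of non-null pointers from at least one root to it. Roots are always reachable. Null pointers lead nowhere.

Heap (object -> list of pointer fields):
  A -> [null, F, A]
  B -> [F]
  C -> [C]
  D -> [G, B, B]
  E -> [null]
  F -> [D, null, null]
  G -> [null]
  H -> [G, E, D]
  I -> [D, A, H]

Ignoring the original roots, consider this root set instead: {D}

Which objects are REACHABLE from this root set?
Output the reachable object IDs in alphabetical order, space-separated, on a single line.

Roots: D
Mark D: refs=G B B, marked=D
Mark G: refs=null, marked=D G
Mark B: refs=F, marked=B D G
Mark F: refs=D null null, marked=B D F G
Unmarked (collected): A C E H I

Answer: B D F G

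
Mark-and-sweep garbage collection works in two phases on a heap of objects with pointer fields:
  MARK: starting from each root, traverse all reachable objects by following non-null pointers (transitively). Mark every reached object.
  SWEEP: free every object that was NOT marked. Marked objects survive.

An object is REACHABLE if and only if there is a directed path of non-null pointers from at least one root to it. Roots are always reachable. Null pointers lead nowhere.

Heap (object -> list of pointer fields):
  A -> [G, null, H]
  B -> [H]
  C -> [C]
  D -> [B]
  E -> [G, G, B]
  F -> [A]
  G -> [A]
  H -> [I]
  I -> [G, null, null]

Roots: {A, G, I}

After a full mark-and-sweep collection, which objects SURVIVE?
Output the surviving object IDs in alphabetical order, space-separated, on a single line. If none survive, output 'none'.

Roots: A G I
Mark A: refs=G null H, marked=A
Mark G: refs=A, marked=A G
Mark I: refs=G null null, marked=A G I
Mark H: refs=I, marked=A G H I
Unmarked (collected): B C D E F

Answer: A G H I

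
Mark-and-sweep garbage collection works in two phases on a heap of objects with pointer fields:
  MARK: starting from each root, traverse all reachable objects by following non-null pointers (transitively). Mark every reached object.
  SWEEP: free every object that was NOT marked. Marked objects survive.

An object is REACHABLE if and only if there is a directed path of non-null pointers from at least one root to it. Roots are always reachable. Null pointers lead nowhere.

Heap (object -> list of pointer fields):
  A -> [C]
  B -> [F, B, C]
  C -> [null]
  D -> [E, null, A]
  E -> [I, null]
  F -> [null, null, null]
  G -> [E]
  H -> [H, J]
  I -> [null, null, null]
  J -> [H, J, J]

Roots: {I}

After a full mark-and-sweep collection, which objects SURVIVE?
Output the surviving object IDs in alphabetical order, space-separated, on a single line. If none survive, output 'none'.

Answer: I

Derivation:
Roots: I
Mark I: refs=null null null, marked=I
Unmarked (collected): A B C D E F G H J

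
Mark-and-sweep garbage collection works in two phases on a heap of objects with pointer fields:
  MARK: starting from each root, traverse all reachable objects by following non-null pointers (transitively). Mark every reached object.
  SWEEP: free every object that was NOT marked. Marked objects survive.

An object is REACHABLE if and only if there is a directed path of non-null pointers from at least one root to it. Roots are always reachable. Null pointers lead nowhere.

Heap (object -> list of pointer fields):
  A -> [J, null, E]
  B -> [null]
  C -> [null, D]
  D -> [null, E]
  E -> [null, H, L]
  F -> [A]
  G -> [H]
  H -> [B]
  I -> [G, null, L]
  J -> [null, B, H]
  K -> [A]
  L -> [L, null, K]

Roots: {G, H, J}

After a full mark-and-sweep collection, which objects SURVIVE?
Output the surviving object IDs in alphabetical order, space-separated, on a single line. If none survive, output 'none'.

Answer: B G H J

Derivation:
Roots: G H J
Mark G: refs=H, marked=G
Mark H: refs=B, marked=G H
Mark J: refs=null B H, marked=G H J
Mark B: refs=null, marked=B G H J
Unmarked (collected): A C D E F I K L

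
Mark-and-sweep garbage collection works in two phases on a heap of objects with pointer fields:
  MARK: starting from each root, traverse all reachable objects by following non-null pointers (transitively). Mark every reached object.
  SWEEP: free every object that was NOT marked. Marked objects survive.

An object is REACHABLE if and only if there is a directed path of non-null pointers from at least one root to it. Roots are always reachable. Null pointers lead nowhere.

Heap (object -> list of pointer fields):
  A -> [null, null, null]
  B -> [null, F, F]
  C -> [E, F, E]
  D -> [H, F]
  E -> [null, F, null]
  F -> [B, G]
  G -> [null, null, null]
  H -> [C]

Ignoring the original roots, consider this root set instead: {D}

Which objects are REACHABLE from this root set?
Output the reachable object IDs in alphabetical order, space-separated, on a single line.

Roots: D
Mark D: refs=H F, marked=D
Mark H: refs=C, marked=D H
Mark F: refs=B G, marked=D F H
Mark C: refs=E F E, marked=C D F H
Mark B: refs=null F F, marked=B C D F H
Mark G: refs=null null null, marked=B C D F G H
Mark E: refs=null F null, marked=B C D E F G H
Unmarked (collected): A

Answer: B C D E F G H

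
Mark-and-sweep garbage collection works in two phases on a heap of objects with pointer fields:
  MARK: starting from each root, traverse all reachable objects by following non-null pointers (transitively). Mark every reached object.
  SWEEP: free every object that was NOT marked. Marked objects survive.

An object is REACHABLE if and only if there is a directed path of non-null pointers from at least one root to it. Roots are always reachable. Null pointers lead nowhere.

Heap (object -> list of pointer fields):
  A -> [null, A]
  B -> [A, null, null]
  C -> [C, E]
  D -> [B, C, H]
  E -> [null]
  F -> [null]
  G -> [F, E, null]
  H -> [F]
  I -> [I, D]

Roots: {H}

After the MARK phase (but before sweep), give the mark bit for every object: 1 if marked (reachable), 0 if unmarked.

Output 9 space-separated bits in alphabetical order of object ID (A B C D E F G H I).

Roots: H
Mark H: refs=F, marked=H
Mark F: refs=null, marked=F H
Unmarked (collected): A B C D E G I

Answer: 0 0 0 0 0 1 0 1 0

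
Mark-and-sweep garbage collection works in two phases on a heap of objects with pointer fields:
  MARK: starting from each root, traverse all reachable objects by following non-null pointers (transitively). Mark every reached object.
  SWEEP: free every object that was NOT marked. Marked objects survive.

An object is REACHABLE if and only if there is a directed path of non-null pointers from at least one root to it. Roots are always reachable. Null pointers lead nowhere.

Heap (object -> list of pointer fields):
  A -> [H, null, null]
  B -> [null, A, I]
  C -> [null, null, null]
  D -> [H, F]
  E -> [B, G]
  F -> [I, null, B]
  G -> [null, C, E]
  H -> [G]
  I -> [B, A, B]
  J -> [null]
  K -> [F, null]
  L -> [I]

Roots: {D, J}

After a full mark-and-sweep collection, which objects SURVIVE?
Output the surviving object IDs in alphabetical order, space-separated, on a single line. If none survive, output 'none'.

Roots: D J
Mark D: refs=H F, marked=D
Mark J: refs=null, marked=D J
Mark H: refs=G, marked=D H J
Mark F: refs=I null B, marked=D F H J
Mark G: refs=null C E, marked=D F G H J
Mark I: refs=B A B, marked=D F G H I J
Mark B: refs=null A I, marked=B D F G H I J
Mark C: refs=null null null, marked=B C D F G H I J
Mark E: refs=B G, marked=B C D E F G H I J
Mark A: refs=H null null, marked=A B C D E F G H I J
Unmarked (collected): K L

Answer: A B C D E F G H I J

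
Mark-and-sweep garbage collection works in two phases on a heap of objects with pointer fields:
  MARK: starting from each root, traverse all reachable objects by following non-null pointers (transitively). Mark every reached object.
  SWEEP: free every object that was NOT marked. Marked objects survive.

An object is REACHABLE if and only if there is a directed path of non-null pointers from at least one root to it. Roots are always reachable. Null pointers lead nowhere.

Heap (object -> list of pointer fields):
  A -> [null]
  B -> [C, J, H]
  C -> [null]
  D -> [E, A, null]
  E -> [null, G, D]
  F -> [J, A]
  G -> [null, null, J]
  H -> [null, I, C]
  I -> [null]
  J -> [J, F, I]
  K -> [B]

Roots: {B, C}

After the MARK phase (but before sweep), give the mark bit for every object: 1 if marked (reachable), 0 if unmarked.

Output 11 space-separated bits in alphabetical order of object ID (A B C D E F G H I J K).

Answer: 1 1 1 0 0 1 0 1 1 1 0

Derivation:
Roots: B C
Mark B: refs=C J H, marked=B
Mark C: refs=null, marked=B C
Mark J: refs=J F I, marked=B C J
Mark H: refs=null I C, marked=B C H J
Mark F: refs=J A, marked=B C F H J
Mark I: refs=null, marked=B C F H I J
Mark A: refs=null, marked=A B C F H I J
Unmarked (collected): D E G K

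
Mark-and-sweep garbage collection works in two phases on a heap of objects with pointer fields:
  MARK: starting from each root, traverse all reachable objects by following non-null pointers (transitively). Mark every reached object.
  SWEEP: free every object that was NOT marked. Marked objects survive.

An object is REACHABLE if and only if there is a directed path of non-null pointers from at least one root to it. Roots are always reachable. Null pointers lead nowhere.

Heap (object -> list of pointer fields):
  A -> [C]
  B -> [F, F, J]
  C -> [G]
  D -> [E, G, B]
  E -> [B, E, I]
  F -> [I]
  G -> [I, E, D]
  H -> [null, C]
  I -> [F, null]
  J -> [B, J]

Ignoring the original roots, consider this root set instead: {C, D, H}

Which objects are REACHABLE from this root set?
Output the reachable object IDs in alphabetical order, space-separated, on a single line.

Roots: C D H
Mark C: refs=G, marked=C
Mark D: refs=E G B, marked=C D
Mark H: refs=null C, marked=C D H
Mark G: refs=I E D, marked=C D G H
Mark E: refs=B E I, marked=C D E G H
Mark B: refs=F F J, marked=B C D E G H
Mark I: refs=F null, marked=B C D E G H I
Mark F: refs=I, marked=B C D E F G H I
Mark J: refs=B J, marked=B C D E F G H I J
Unmarked (collected): A

Answer: B C D E F G H I J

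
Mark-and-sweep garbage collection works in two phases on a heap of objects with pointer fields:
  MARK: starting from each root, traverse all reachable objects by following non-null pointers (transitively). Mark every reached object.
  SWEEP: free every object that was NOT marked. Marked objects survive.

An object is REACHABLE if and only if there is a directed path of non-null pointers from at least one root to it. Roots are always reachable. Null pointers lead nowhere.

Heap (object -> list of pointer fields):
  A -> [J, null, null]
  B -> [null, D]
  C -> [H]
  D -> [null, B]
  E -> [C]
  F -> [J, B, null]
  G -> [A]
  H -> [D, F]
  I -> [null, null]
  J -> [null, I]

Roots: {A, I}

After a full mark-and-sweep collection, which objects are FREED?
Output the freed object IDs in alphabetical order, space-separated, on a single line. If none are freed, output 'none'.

Answer: B C D E F G H

Derivation:
Roots: A I
Mark A: refs=J null null, marked=A
Mark I: refs=null null, marked=A I
Mark J: refs=null I, marked=A I J
Unmarked (collected): B C D E F G H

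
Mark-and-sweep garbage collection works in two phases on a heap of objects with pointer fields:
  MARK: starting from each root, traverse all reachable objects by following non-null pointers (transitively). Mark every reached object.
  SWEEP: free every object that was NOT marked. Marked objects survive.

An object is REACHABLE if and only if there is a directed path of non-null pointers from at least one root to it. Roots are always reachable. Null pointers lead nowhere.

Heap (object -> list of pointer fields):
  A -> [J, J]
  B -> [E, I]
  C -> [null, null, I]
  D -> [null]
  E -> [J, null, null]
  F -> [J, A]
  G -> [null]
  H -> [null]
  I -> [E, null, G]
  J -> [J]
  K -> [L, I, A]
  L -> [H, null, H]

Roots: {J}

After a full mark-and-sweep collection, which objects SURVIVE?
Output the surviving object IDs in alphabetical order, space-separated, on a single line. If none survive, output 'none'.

Answer: J

Derivation:
Roots: J
Mark J: refs=J, marked=J
Unmarked (collected): A B C D E F G H I K L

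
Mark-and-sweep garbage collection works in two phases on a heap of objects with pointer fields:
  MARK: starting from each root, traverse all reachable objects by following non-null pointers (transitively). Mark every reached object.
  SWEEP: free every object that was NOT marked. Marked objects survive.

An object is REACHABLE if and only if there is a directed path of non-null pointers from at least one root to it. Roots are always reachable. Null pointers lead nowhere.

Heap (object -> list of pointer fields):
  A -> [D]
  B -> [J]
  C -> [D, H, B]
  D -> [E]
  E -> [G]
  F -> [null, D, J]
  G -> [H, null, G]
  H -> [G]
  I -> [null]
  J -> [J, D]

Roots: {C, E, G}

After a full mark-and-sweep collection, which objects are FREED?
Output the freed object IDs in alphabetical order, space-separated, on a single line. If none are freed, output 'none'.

Answer: A F I

Derivation:
Roots: C E G
Mark C: refs=D H B, marked=C
Mark E: refs=G, marked=C E
Mark G: refs=H null G, marked=C E G
Mark D: refs=E, marked=C D E G
Mark H: refs=G, marked=C D E G H
Mark B: refs=J, marked=B C D E G H
Mark J: refs=J D, marked=B C D E G H J
Unmarked (collected): A F I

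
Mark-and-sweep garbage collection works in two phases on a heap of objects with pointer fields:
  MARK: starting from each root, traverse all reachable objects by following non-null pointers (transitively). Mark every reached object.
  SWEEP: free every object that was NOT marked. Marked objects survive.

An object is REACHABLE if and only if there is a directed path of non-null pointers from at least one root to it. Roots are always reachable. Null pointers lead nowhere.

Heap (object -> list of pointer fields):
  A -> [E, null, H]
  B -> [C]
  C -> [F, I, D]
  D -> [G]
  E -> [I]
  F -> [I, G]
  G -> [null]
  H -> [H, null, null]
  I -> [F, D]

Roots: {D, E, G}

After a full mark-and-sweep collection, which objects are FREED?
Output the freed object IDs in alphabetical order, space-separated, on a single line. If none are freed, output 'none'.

Roots: D E G
Mark D: refs=G, marked=D
Mark E: refs=I, marked=D E
Mark G: refs=null, marked=D E G
Mark I: refs=F D, marked=D E G I
Mark F: refs=I G, marked=D E F G I
Unmarked (collected): A B C H

Answer: A B C H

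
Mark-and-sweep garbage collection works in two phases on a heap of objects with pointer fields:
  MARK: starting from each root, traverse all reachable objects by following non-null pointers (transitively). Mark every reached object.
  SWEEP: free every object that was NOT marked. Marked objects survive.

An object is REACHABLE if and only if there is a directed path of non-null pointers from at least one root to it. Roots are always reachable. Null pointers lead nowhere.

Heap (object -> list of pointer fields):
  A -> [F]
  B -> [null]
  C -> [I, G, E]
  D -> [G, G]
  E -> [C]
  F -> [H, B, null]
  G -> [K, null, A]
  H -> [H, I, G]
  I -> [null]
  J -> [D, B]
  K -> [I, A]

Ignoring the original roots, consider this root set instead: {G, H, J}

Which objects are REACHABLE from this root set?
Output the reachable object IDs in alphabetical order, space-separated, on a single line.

Answer: A B D F G H I J K

Derivation:
Roots: G H J
Mark G: refs=K null A, marked=G
Mark H: refs=H I G, marked=G H
Mark J: refs=D B, marked=G H J
Mark K: refs=I A, marked=G H J K
Mark A: refs=F, marked=A G H J K
Mark I: refs=null, marked=A G H I J K
Mark D: refs=G G, marked=A D G H I J K
Mark B: refs=null, marked=A B D G H I J K
Mark F: refs=H B null, marked=A B D F G H I J K
Unmarked (collected): C E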